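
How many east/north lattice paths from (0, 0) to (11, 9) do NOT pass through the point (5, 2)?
Number of paths = 131924

Total paths from (0, 0) to (11, 9): C(20, 11) = 167960. Paths through (5, 2): (paths (0, 0) → (5, 2)) × (paths (5, 2) → (11, 9)) = C(7, 5) · C(13, 6) = 21 · 1716 = 36036. Avoidance count = 167960 − 36036 = 131924.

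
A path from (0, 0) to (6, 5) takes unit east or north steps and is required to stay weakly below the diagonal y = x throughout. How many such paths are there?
Number of paths = 132

By the reflection principle (André's argument), the number of monotone paths to (6, 5) with n ≤ m that never go above y = x is C(11, 6) − C(11, 7) = 462 − 330 = 132.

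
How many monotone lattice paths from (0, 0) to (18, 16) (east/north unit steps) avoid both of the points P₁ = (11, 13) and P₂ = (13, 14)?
Number of paths = 1640456922

Inclusion–exclusion. Total paths: C(34, 18) = 2203961430. Through P₁: C(24, 11)·C(10, 7) = 299537280. Through P₂: C(27, 13)·C(7, 5) = 421224300. Since P₁ is strictly southwest of P₂, a monotone path through both must visit P₁ then P₂; paths through both = C(24, 11)·C(3, 2)·C(7, 5) = 157257072. Avoid both = 2203961430 − 299537280 − 421224300 + 157257072 = 1640456922.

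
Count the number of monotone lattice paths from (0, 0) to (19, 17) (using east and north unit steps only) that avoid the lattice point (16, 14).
Number of paths = 5689043100

Total paths from (0, 0) to (19, 17): C(36, 19) = 8597496600. Paths through (16, 14): (paths (0, 0) → (16, 14)) × (paths (16, 14) → (19, 17)) = C(30, 16) · C(6, 3) = 145422675 · 20 = 2908453500. Avoidance count = 8597496600 − 2908453500 = 5689043100.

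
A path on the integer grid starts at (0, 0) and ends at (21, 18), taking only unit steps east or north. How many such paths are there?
Number of paths = 62359143990

A monotone lattice path from (0, 0) to (21, 18) consists of 21 east steps and 18 north steps in some order, so it is determined by which 21 of the 39 steps are east. The count is C(39, 21) = 62359143990.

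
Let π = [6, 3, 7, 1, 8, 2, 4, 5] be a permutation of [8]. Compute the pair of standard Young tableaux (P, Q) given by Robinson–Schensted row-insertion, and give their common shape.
P = [1, 2, 4, 5] / [3, 7, 8] / [6];  Q = [1, 3, 5, 8] / [2, 6, 7] / [4];  common shape = (4, 3, 1)

Row-insert the values π_1, π_2, … into P one at a time, bumping the leftmost entry strictly greater than the inserted value down to the next row. The recording tableau Q records, in position (i, j), the step at which that cell was added to P.
  Insert 6 (step 1): P = [6];  Q = [1]
  Insert 3 (step 2): P = [3] / [6];  Q = [1] / [2]
  Insert 7 (step 3): P = [3, 7] / [6];  Q = [1, 3] / [2]
  Insert 1 (step 4): P = [1, 7] / [3] / [6];  Q = [1, 3] / [2] / [4]
  Insert 8 (step 5): P = [1, 7, 8] / [3] / [6];  Q = [1, 3, 5] / [2] / [4]
  Insert 2 (step 6): P = [1, 2, 8] / [3, 7] / [6];  Q = [1, 3, 5] / [2, 6] / [4]
  Insert 4 (step 7): P = [1, 2, 4] / [3, 7, 8] / [6];  Q = [1, 3, 5] / [2, 6, 7] / [4]
  Insert 5 (step 8): P = [1, 2, 4, 5] / [3, 7, 8] / [6];  Q = [1, 3, 5, 8] / [2, 6, 7] / [4]
Final shape: (4, 3, 1).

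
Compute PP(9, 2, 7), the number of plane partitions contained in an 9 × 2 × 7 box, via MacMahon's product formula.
PP(9, 2, 7) = 27810640

Evaluate the triple product over i = 1..9, j = 1..2, k = 1..7. The factors are (2/1) · (3/2) · (4/3) · (5/4) · (6/5) · (7/6) · (8/7) · (3/2) · … (126 factors total). The numerators and denominators telescope so the product is an integer; carrying out the multiplication exactly gives PP(9, 2, 7) = 27810640.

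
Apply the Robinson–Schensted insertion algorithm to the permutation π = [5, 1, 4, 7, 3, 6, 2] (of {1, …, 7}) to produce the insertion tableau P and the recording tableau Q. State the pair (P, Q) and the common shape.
P = [1, 2, 6] / [3, 7] / [4] / [5];  Q = [1, 3, 4] / [2, 6] / [5] / [7];  common shape = (3, 2, 1, 1)

Row-insert the values π_1, π_2, … into P one at a time, bumping the leftmost entry strictly greater than the inserted value down to the next row. The recording tableau Q records, in position (i, j), the step at which that cell was added to P.
  Insert 5 (step 1): P = [5];  Q = [1]
  Insert 1 (step 2): P = [1] / [5];  Q = [1] / [2]
  Insert 4 (step 3): P = [1, 4] / [5];  Q = [1, 3] / [2]
  Insert 7 (step 4): P = [1, 4, 7] / [5];  Q = [1, 3, 4] / [2]
  Insert 3 (step 5): P = [1, 3, 7] / [4] / [5];  Q = [1, 3, 4] / [2] / [5]
  Insert 6 (step 6): P = [1, 3, 6] / [4, 7] / [5];  Q = [1, 3, 4] / [2, 6] / [5]
  Insert 2 (step 7): P = [1, 2, 6] / [3, 7] / [4] / [5];  Q = [1, 3, 4] / [2, 6] / [5] / [7]
Final shape: (3, 2, 1, 1).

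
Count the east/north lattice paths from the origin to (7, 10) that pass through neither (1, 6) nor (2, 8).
Number of paths = 17474

Inclusion–exclusion. Total paths: C(17, 7) = 19448. Through P₁: C(7, 1)·C(10, 6) = 1470. Through P₂: C(10, 2)·C(7, 5) = 945. Since P₁ is strictly southwest of P₂, a monotone path through both must visit P₁ then P₂; paths through both = C(7, 1)·C(3, 1)·C(7, 5) = 441. Avoid both = 19448 − 1470 − 945 + 441 = 17474.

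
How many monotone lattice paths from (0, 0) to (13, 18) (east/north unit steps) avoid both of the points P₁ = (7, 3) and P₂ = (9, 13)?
Number of paths = 138064395

Inclusion–exclusion. Total paths: C(31, 13) = 206253075. Through P₁: C(10, 7)·C(21, 6) = 6511680. Through P₂: C(22, 9)·C(9, 4) = 62674920. Since P₁ is strictly southwest of P₂, a monotone path through both must visit P₁ then P₂; paths through both = C(10, 7)·C(12, 2)·C(9, 4) = 997920. Avoid both = 206253075 − 6511680 − 62674920 + 997920 = 138064395.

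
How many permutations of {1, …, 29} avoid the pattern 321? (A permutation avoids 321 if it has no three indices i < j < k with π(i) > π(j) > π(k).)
C_29 = 1002242216651368

These 321-avoiding permutations are counted by the Catalan number C_n = (1/(n + 1)) · C(2n, n). For n = 29: C_29 = (1/30) · C(58, 29) = 30067266499541040/30 = 1002242216651368.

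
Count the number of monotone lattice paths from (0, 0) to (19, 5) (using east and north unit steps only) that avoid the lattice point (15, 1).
Number of paths = 41384

Total paths from (0, 0) to (19, 5): C(24, 19) = 42504. Paths through (15, 1): (paths (0, 0) → (15, 1)) × (paths (15, 1) → (19, 5)) = C(16, 15) · C(8, 4) = 16 · 70 = 1120. Avoidance count = 42504 − 1120 = 41384.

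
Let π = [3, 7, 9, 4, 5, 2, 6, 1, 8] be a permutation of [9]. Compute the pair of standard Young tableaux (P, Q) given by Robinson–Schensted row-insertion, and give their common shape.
P = [1, 4, 5, 6, 8] / [2, 9] / [3] / [7];  Q = [1, 2, 3, 7, 9] / [4, 5] / [6] / [8];  common shape = (5, 2, 1, 1)

Row-insert the values π_1, π_2, … into P one at a time, bumping the leftmost entry strictly greater than the inserted value down to the next row. The recording tableau Q records, in position (i, j), the step at which that cell was added to P.
  Insert 3 (step 1): P = [3];  Q = [1]
  Insert 7 (step 2): P = [3, 7];  Q = [1, 2]
  Insert 9 (step 3): P = [3, 7, 9];  Q = [1, 2, 3]
  Insert 4 (step 4): P = [3, 4, 9] / [7];  Q = [1, 2, 3] / [4]
  Insert 5 (step 5): P = [3, 4, 5] / [7, 9];  Q = [1, 2, 3] / [4, 5]
  Insert 2 (step 6): P = [2, 4, 5] / [3, 9] / [7];  Q = [1, 2, 3] / [4, 5] / [6]
  Insert 6 (step 7): P = [2, 4, 5, 6] / [3, 9] / [7];  Q = [1, 2, 3, 7] / [4, 5] / [6]
  Insert 1 (step 8): P = [1, 4, 5, 6] / [2, 9] / [3] / [7];  Q = [1, 2, 3, 7] / [4, 5] / [6] / [8]
  Insert 8 (step 9): P = [1, 4, 5, 6, 8] / [2, 9] / [3] / [7];  Q = [1, 2, 3, 7, 9] / [4, 5] / [6] / [8]
Final shape: (5, 2, 1, 1).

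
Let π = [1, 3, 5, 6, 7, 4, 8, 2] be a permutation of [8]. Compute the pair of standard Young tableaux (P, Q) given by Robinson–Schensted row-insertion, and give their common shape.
P = [1, 2, 4, 6, 7, 8] / [3] / [5];  Q = [1, 2, 3, 4, 5, 7] / [6] / [8];  common shape = (6, 1, 1)

Row-insert the values π_1, π_2, … into P one at a time, bumping the leftmost entry strictly greater than the inserted value down to the next row. The recording tableau Q records, in position (i, j), the step at which that cell was added to P.
  Insert 1 (step 1): P = [1];  Q = [1]
  Insert 3 (step 2): P = [1, 3];  Q = [1, 2]
  Insert 5 (step 3): P = [1, 3, 5];  Q = [1, 2, 3]
  Insert 6 (step 4): P = [1, 3, 5, 6];  Q = [1, 2, 3, 4]
  Insert 7 (step 5): P = [1, 3, 5, 6, 7];  Q = [1, 2, 3, 4, 5]
  Insert 4 (step 6): P = [1, 3, 4, 6, 7] / [5];  Q = [1, 2, 3, 4, 5] / [6]
  Insert 8 (step 7): P = [1, 3, 4, 6, 7, 8] / [5];  Q = [1, 2, 3, 4, 5, 7] / [6]
  Insert 2 (step 8): P = [1, 2, 4, 6, 7, 8] / [3] / [5];  Q = [1, 2, 3, 4, 5, 7] / [6] / [8]
Final shape: (6, 1, 1).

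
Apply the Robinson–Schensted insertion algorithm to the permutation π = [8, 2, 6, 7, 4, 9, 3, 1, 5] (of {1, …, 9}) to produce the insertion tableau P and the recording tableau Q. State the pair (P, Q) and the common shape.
P = [1, 3, 5, 9] / [2, 7] / [4] / [6] / [8];  Q = [1, 3, 4, 6] / [2, 9] / [5] / [7] / [8];  common shape = (4, 2, 1, 1, 1)

Row-insert the values π_1, π_2, … into P one at a time, bumping the leftmost entry strictly greater than the inserted value down to the next row. The recording tableau Q records, in position (i, j), the step at which that cell was added to P.
  Insert 8 (step 1): P = [8];  Q = [1]
  Insert 2 (step 2): P = [2] / [8];  Q = [1] / [2]
  Insert 6 (step 3): P = [2, 6] / [8];  Q = [1, 3] / [2]
  Insert 7 (step 4): P = [2, 6, 7] / [8];  Q = [1, 3, 4] / [2]
  Insert 4 (step 5): P = [2, 4, 7] / [6] / [8];  Q = [1, 3, 4] / [2] / [5]
  Insert 9 (step 6): P = [2, 4, 7, 9] / [6] / [8];  Q = [1, 3, 4, 6] / [2] / [5]
  Insert 3 (step 7): P = [2, 3, 7, 9] / [4] / [6] / [8];  Q = [1, 3, 4, 6] / [2] / [5] / [7]
  Insert 1 (step 8): P = [1, 3, 7, 9] / [2] / [4] / [6] / [8];  Q = [1, 3, 4, 6] / [2] / [5] / [7] / [8]
  Insert 5 (step 9): P = [1, 3, 5, 9] / [2, 7] / [4] / [6] / [8];  Q = [1, 3, 4, 6] / [2, 9] / [5] / [7] / [8]
Final shape: (4, 2, 1, 1, 1).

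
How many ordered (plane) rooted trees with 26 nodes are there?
C_25 = 4861946401452

These ordered rooted trees are counted by the Catalan number C_n = (1/(n + 1)) · C(2n, n). For n = 25: C_25 = (1/26) · C(50, 25) = 126410606437752/26 = 4861946401452.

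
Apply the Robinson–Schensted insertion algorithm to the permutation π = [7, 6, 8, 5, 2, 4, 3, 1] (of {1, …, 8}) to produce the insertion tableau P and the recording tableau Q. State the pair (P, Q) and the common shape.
P = [1, 3] / [2, 8] / [4] / [5] / [6] / [7];  Q = [1, 3] / [2, 6] / [4] / [5] / [7] / [8];  common shape = (2, 2, 1, 1, 1, 1)

Row-insert the values π_1, π_2, … into P one at a time, bumping the leftmost entry strictly greater than the inserted value down to the next row. The recording tableau Q records, in position (i, j), the step at which that cell was added to P.
  Insert 7 (step 1): P = [7];  Q = [1]
  Insert 6 (step 2): P = [6] / [7];  Q = [1] / [2]
  Insert 8 (step 3): P = [6, 8] / [7];  Q = [1, 3] / [2]
  Insert 5 (step 4): P = [5, 8] / [6] / [7];  Q = [1, 3] / [2] / [4]
  Insert 2 (step 5): P = [2, 8] / [5] / [6] / [7];  Q = [1, 3] / [2] / [4] / [5]
  Insert 4 (step 6): P = [2, 4] / [5, 8] / [6] / [7];  Q = [1, 3] / [2, 6] / [4] / [5]
  Insert 3 (step 7): P = [2, 3] / [4, 8] / [5] / [6] / [7];  Q = [1, 3] / [2, 6] / [4] / [5] / [7]
  Insert 1 (step 8): P = [1, 3] / [2, 8] / [4] / [5] / [6] / [7];  Q = [1, 3] / [2, 6] / [4] / [5] / [7] / [8]
Final shape: (2, 2, 1, 1, 1, 1).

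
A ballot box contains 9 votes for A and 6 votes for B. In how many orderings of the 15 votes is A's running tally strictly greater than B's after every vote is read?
Strict-lead orderings = 1001

Total orderings of the 15 votes with 9 for A: C(15, 9) = 5005. By the Bertrand ballot formula (Cycle Lemma / reflection principle), the number of orderings in which A is strictly ahead of B throughout is (p − q)/(p + q) · C(p + q, p) = (9 − 6)/(9 + 6) · 5005 = 1001.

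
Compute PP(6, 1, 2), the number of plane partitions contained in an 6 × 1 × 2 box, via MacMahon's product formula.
PP(6, 1, 2) = 28

Evaluate the triple product over i = 1..6, j = 1..1, k = 1..2. The factors are (2/1) · (3/2) · (3/2) · (4/3) · (4/3) · (5/4) · (5/4) · (6/5) · … (12 factors total). The numerators and denominators telescope so the product is an integer; carrying out the multiplication exactly gives PP(6, 1, 2) = 28.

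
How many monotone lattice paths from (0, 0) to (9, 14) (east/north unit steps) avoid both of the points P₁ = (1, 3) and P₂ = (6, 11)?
Number of paths = 370302

Inclusion–exclusion. Total paths: C(23, 9) = 817190. Through P₁: C(4, 1)·C(19, 8) = 302328. Through P₂: C(17, 6)·C(6, 3) = 247520. Since P₁ is strictly southwest of P₂, a monotone path through both must visit P₁ then P₂; paths through both = C(4, 1)·C(13, 5)·C(6, 3) = 102960. Avoid both = 817190 − 302328 − 247520 + 102960 = 370302.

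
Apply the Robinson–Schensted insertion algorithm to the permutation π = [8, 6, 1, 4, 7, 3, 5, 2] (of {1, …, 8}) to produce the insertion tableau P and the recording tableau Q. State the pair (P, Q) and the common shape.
P = [1, 2, 5] / [3, 7] / [4] / [6] / [8];  Q = [1, 4, 5] / [2, 7] / [3] / [6] / [8];  common shape = (3, 2, 1, 1, 1)

Row-insert the values π_1, π_2, … into P one at a time, bumping the leftmost entry strictly greater than the inserted value down to the next row. The recording tableau Q records, in position (i, j), the step at which that cell was added to P.
  Insert 8 (step 1): P = [8];  Q = [1]
  Insert 6 (step 2): P = [6] / [8];  Q = [1] / [2]
  Insert 1 (step 3): P = [1] / [6] / [8];  Q = [1] / [2] / [3]
  Insert 4 (step 4): P = [1, 4] / [6] / [8];  Q = [1, 4] / [2] / [3]
  Insert 7 (step 5): P = [1, 4, 7] / [6] / [8];  Q = [1, 4, 5] / [2] / [3]
  Insert 3 (step 6): P = [1, 3, 7] / [4] / [6] / [8];  Q = [1, 4, 5] / [2] / [3] / [6]
  Insert 5 (step 7): P = [1, 3, 5] / [4, 7] / [6] / [8];  Q = [1, 4, 5] / [2, 7] / [3] / [6]
  Insert 2 (step 8): P = [1, 2, 5] / [3, 7] / [4] / [6] / [8];  Q = [1, 4, 5] / [2, 7] / [3] / [6] / [8]
Final shape: (3, 2, 1, 1, 1).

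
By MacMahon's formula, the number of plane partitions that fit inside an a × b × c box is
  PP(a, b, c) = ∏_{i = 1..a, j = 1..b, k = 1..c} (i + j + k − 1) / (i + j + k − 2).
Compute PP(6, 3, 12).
PP(6, 3, 12) = 99604982880

Evaluate the triple product over i = 1..6, j = 1..3, k = 1..12. The factors are (2/1) · (3/2) · (4/3) · (5/4) · (6/5) · (7/6) · (8/7) · (9/8) · … (216 factors total). The numerators and denominators telescope so the product is an integer; carrying out the multiplication exactly gives PP(6, 3, 12) = 99604982880.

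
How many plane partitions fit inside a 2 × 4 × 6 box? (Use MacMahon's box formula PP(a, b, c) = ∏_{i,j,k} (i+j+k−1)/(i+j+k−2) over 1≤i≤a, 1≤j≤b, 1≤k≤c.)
PP(2, 4, 6) = 13860

Evaluate the triple product over i = 1..2, j = 1..4, k = 1..6. The factors are (2/1) · (3/2) · (4/3) · (5/4) · (6/5) · (7/6) · (3/2) · (4/3) · … (48 factors total). The numerators and denominators telescope so the product is an integer; carrying out the multiplication exactly gives PP(2, 4, 6) = 13860.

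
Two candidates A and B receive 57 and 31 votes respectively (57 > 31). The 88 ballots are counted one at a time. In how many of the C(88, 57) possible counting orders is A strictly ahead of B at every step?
Strict-lead orderings = 164447996660514489754416

Total orderings of the 88 votes with 57 for A: C(88, 57) = 556593219466356734553408. By the Bertrand ballot formula (Cycle Lemma / reflection principle), the number of orderings in which A is strictly ahead of B throughout is (p − q)/(p + q) · C(p + q, p) = (57 − 31)/(57 + 31) · 556593219466356734553408 = 164447996660514489754416.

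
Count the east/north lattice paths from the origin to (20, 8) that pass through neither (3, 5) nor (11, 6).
Number of paths = 2391305

Inclusion–exclusion. Total paths: C(28, 20) = 3108105. Through P₁: C(8, 3)·C(20, 17) = 63840. Through P₂: C(17, 11)·C(11, 9) = 680680. Since P₁ is strictly southwest of P₂, a monotone path through both must visit P₁ then P₂; paths through both = C(8, 3)·C(9, 8)·C(11, 9) = 27720. Avoid both = 3108105 − 63840 − 680680 + 27720 = 2391305.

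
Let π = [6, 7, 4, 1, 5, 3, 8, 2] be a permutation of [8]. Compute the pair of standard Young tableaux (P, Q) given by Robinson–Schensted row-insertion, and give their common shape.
P = [1, 2, 8] / [3, 5] / [4, 7] / [6];  Q = [1, 2, 7] / [3, 5] / [4, 6] / [8];  common shape = (3, 2, 2, 1)

Row-insert the values π_1, π_2, … into P one at a time, bumping the leftmost entry strictly greater than the inserted value down to the next row. The recording tableau Q records, in position (i, j), the step at which that cell was added to P.
  Insert 6 (step 1): P = [6];  Q = [1]
  Insert 7 (step 2): P = [6, 7];  Q = [1, 2]
  Insert 4 (step 3): P = [4, 7] / [6];  Q = [1, 2] / [3]
  Insert 1 (step 4): P = [1, 7] / [4] / [6];  Q = [1, 2] / [3] / [4]
  Insert 5 (step 5): P = [1, 5] / [4, 7] / [6];  Q = [1, 2] / [3, 5] / [4]
  Insert 3 (step 6): P = [1, 3] / [4, 5] / [6, 7];  Q = [1, 2] / [3, 5] / [4, 6]
  Insert 8 (step 7): P = [1, 3, 8] / [4, 5] / [6, 7];  Q = [1, 2, 7] / [3, 5] / [4, 6]
  Insert 2 (step 8): P = [1, 2, 8] / [3, 5] / [4, 7] / [6];  Q = [1, 2, 7] / [3, 5] / [4, 6] / [8]
Final shape: (3, 2, 2, 1).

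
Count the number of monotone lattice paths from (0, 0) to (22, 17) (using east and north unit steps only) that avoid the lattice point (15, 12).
Number of paths = 37253100690

Total paths from (0, 0) to (22, 17): C(39, 22) = 51021117810. Paths through (15, 12): (paths (0, 0) → (15, 12)) × (paths (15, 12) → (22, 17)) = C(27, 15) · C(12, 7) = 17383860 · 792 = 13768017120. Avoidance count = 51021117810 − 13768017120 = 37253100690.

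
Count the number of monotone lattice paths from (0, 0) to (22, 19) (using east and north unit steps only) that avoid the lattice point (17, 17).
Number of paths = 195656939580

Total paths from (0, 0) to (22, 19): C(41, 22) = 244662670200. Paths through (17, 17): (paths (0, 0) → (17, 17)) × (paths (17, 17) → (22, 19)) = C(34, 17) · C(7, 5) = 2333606220 · 21 = 49005730620. Avoidance count = 244662670200 − 49005730620 = 195656939580.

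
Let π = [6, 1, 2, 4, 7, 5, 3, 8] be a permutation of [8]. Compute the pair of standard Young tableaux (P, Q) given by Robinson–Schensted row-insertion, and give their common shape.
P = [1, 2, 3, 5, 8] / [4, 7] / [6];  Q = [1, 3, 4, 5, 8] / [2, 6] / [7];  common shape = (5, 2, 1)

Row-insert the values π_1, π_2, … into P one at a time, bumping the leftmost entry strictly greater than the inserted value down to the next row. The recording tableau Q records, in position (i, j), the step at which that cell was added to P.
  Insert 6 (step 1): P = [6];  Q = [1]
  Insert 1 (step 2): P = [1] / [6];  Q = [1] / [2]
  Insert 2 (step 3): P = [1, 2] / [6];  Q = [1, 3] / [2]
  Insert 4 (step 4): P = [1, 2, 4] / [6];  Q = [1, 3, 4] / [2]
  Insert 7 (step 5): P = [1, 2, 4, 7] / [6];  Q = [1, 3, 4, 5] / [2]
  Insert 5 (step 6): P = [1, 2, 4, 5] / [6, 7];  Q = [1, 3, 4, 5] / [2, 6]
  Insert 3 (step 7): P = [1, 2, 3, 5] / [4, 7] / [6];  Q = [1, 3, 4, 5] / [2, 6] / [7]
  Insert 8 (step 8): P = [1, 2, 3, 5, 8] / [4, 7] / [6];  Q = [1, 3, 4, 5, 8] / [2, 6] / [7]
Final shape: (5, 2, 1).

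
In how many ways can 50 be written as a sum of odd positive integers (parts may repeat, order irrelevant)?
p_odd(50) = 3658

Enumerate partitions using only odd parts via the recurrence o(n, m) = o(n, m−2) + o(n−m, m) over odd m, starting from the largest odd part ≤ n. This gives p_odd(50) = 3658. (Euler's theorem: equals the count of distinct-part partitions.)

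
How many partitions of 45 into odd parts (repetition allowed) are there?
p_odd(45) = 2048

Enumerate partitions using only odd parts via the recurrence o(n, m) = o(n, m−2) + o(n−m, m) over odd m, starting from the largest odd part ≤ n. This gives p_odd(45) = 2048. (Euler's theorem: equals the count of distinct-part partitions.)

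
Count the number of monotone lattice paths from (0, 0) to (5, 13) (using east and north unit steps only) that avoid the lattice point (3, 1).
Number of paths = 8204

Total paths from (0, 0) to (5, 13): C(18, 5) = 8568. Paths through (3, 1): (paths (0, 0) → (3, 1)) × (paths (3, 1) → (5, 13)) = C(4, 3) · C(14, 2) = 4 · 91 = 364. Avoidance count = 8568 − 364 = 8204.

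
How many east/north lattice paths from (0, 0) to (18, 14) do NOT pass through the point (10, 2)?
Number of paths = 463121580

Total paths from (0, 0) to (18, 14): C(32, 18) = 471435600. Paths through (10, 2): (paths (0, 0) → (10, 2)) × (paths (10, 2) → (18, 14)) = C(12, 10) · C(20, 8) = 66 · 125970 = 8314020. Avoidance count = 471435600 − 8314020 = 463121580.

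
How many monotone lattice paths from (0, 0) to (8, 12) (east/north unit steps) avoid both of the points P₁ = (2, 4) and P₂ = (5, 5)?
Number of paths = 57885

Inclusion–exclusion. Total paths: C(20, 8) = 125970. Through P₁: C(6, 2)·C(14, 6) = 45045. Through P₂: C(10, 5)·C(10, 3) = 30240. Since P₁ is strictly southwest of P₂, a monotone path through both must visit P₁ then P₂; paths through both = C(6, 2)·C(4, 3)·C(10, 3) = 7200. Avoid both = 125970 − 45045 − 30240 + 7200 = 57885.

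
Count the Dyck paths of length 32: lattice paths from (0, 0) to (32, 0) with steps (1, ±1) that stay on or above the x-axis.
C_16 = 35357670

These Dyck paths are counted by the Catalan number C_n = (1/(n + 1)) · C(2n, n). For n = 16: C_16 = (1/17) · C(32, 16) = 601080390/17 = 35357670.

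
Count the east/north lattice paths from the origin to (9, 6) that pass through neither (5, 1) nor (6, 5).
Number of paths = 2521

Inclusion–exclusion. Total paths: C(15, 9) = 5005. Through P₁: C(6, 5)·C(9, 4) = 756. Through P₂: C(11, 6)·C(4, 3) = 1848. Since P₁ is strictly southwest of P₂, a monotone path through both must visit P₁ then P₂; paths through both = C(6, 5)·C(5, 1)·C(4, 3) = 120. Avoid both = 5005 − 756 − 1848 + 120 = 2521.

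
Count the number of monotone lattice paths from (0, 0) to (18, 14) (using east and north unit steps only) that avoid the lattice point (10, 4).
Number of paths = 427633842

Total paths from (0, 0) to (18, 14): C(32, 18) = 471435600. Paths through (10, 4): (paths (0, 0) → (10, 4)) × (paths (10, 4) → (18, 14)) = C(14, 10) · C(18, 8) = 1001 · 43758 = 43801758. Avoidance count = 471435600 − 43801758 = 427633842.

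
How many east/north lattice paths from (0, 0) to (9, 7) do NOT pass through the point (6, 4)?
Number of paths = 7240

Total paths from (0, 0) to (9, 7): C(16, 9) = 11440. Paths through (6, 4): (paths (0, 0) → (6, 4)) × (paths (6, 4) → (9, 7)) = C(10, 6) · C(6, 3) = 210 · 20 = 4200. Avoidance count = 11440 − 4200 = 7240.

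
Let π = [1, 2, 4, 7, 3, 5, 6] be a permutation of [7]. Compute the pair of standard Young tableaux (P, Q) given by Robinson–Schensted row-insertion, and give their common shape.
P = [1, 2, 3, 5, 6] / [4, 7];  Q = [1, 2, 3, 4, 7] / [5, 6];  common shape = (5, 2)

Row-insert the values π_1, π_2, … into P one at a time, bumping the leftmost entry strictly greater than the inserted value down to the next row. The recording tableau Q records, in position (i, j), the step at which that cell was added to P.
  Insert 1 (step 1): P = [1];  Q = [1]
  Insert 2 (step 2): P = [1, 2];  Q = [1, 2]
  Insert 4 (step 3): P = [1, 2, 4];  Q = [1, 2, 3]
  Insert 7 (step 4): P = [1, 2, 4, 7];  Q = [1, 2, 3, 4]
  Insert 3 (step 5): P = [1, 2, 3, 7] / [4];  Q = [1, 2, 3, 4] / [5]
  Insert 5 (step 6): P = [1, 2, 3, 5] / [4, 7];  Q = [1, 2, 3, 4] / [5, 6]
  Insert 6 (step 7): P = [1, 2, 3, 5, 6] / [4, 7];  Q = [1, 2, 3, 4, 7] / [5, 6]
Final shape: (5, 2).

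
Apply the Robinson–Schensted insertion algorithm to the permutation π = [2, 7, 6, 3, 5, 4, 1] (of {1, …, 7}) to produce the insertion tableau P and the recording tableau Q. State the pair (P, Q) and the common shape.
P = [1, 3, 4] / [2] / [5] / [6] / [7];  Q = [1, 2, 5] / [3] / [4] / [6] / [7];  common shape = (3, 1, 1, 1, 1)

Row-insert the values π_1, π_2, … into P one at a time, bumping the leftmost entry strictly greater than the inserted value down to the next row. The recording tableau Q records, in position (i, j), the step at which that cell was added to P.
  Insert 2 (step 1): P = [2];  Q = [1]
  Insert 7 (step 2): P = [2, 7];  Q = [1, 2]
  Insert 6 (step 3): P = [2, 6] / [7];  Q = [1, 2] / [3]
  Insert 3 (step 4): P = [2, 3] / [6] / [7];  Q = [1, 2] / [3] / [4]
  Insert 5 (step 5): P = [2, 3, 5] / [6] / [7];  Q = [1, 2, 5] / [3] / [4]
  Insert 4 (step 6): P = [2, 3, 4] / [5] / [6] / [7];  Q = [1, 2, 5] / [3] / [4] / [6]
  Insert 1 (step 7): P = [1, 3, 4] / [2] / [5] / [6] / [7];  Q = [1, 2, 5] / [3] / [4] / [6] / [7]
Final shape: (3, 1, 1, 1, 1).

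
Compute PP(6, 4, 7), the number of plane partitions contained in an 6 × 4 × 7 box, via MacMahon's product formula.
PP(6, 4, 7) = 12544848030

Evaluate the triple product over i = 1..6, j = 1..4, k = 1..7. The factors are (2/1) · (3/2) · (4/3) · (5/4) · (6/5) · (7/6) · (8/7) · (3/2) · … (168 factors total). The numerators and denominators telescope so the product is an integer; carrying out the multiplication exactly gives PP(6, 4, 7) = 12544848030.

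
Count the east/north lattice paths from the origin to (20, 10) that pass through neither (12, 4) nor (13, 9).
Number of paths = 20687555

Inclusion–exclusion. Total paths: C(30, 20) = 30045015. Through P₁: C(16, 12)·C(14, 8) = 5465460. Through P₂: C(22, 13)·C(8, 7) = 3979360. Since P₁ is strictly southwest of P₂, a monotone path through both must visit P₁ then P₂; paths through both = C(16, 12)·C(6, 1)·C(8, 7) = 87360. Avoid both = 30045015 − 5465460 − 3979360 + 87360 = 20687555.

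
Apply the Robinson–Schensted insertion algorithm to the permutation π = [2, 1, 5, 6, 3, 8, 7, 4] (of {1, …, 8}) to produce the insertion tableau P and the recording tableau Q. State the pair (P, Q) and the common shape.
P = [1, 3, 4, 7] / [2, 5, 6] / [8];  Q = [1, 3, 4, 6] / [2, 5, 7] / [8];  common shape = (4, 3, 1)

Row-insert the values π_1, π_2, … into P one at a time, bumping the leftmost entry strictly greater than the inserted value down to the next row. The recording tableau Q records, in position (i, j), the step at which that cell was added to P.
  Insert 2 (step 1): P = [2];  Q = [1]
  Insert 1 (step 2): P = [1] / [2];  Q = [1] / [2]
  Insert 5 (step 3): P = [1, 5] / [2];  Q = [1, 3] / [2]
  Insert 6 (step 4): P = [1, 5, 6] / [2];  Q = [1, 3, 4] / [2]
  Insert 3 (step 5): P = [1, 3, 6] / [2, 5];  Q = [1, 3, 4] / [2, 5]
  Insert 8 (step 6): P = [1, 3, 6, 8] / [2, 5];  Q = [1, 3, 4, 6] / [2, 5]
  Insert 7 (step 7): P = [1, 3, 6, 7] / [2, 5, 8];  Q = [1, 3, 4, 6] / [2, 5, 7]
  Insert 4 (step 8): P = [1, 3, 4, 7] / [2, 5, 6] / [8];  Q = [1, 3, 4, 6] / [2, 5, 7] / [8]
Final shape: (4, 3, 1).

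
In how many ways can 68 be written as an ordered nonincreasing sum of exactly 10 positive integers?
p(68, 10 parts) = 157564

Partitions of n into exactly k parts are in bijection with partitions of n − k into at most k parts (subtract 1 from each part). So p(68, exactly 10) = p(58, parts ≤ 10). Computing via the recurrence p(m, j) = p(m, j−1) + p(m−j, j) gives 157564.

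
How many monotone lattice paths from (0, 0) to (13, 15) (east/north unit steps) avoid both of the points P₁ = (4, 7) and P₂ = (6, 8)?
Number of paths = 22511244

Inclusion–exclusion. Total paths: C(28, 13) = 37442160. Through P₁: C(11, 4)·C(17, 9) = 8022300. Through P₂: C(14, 6)·C(14, 7) = 10306296. Since P₁ is strictly southwest of P₂, a monotone path through both must visit P₁ then P₂; paths through both = C(11, 4)·C(3, 2)·C(14, 7) = 3397680. Avoid both = 37442160 − 8022300 − 10306296 + 3397680 = 22511244.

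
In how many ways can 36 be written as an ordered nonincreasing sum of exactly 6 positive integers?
p(36, 6 parts) = 1206

Partitions of n into exactly k parts are in bijection with partitions of n − k into at most k parts (subtract 1 from each part). So p(36, exactly 6) = p(30, parts ≤ 6). Computing via the recurrence p(m, j) = p(m, j−1) + p(m−j, j) gives 1206.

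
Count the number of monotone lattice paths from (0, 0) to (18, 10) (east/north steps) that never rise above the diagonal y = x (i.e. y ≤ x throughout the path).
Number of paths = 6216210

By the reflection principle (André's argument), the number of monotone paths to (18, 10) with n ≤ m that never go above y = x is C(28, 18) − C(28, 19) = 13123110 − 6906900 = 6216210.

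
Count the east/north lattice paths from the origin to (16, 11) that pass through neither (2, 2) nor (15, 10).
Number of paths = 4039115

Inclusion–exclusion. Total paths: C(27, 16) = 13037895. Through P₁: C(4, 2)·C(23, 14) = 4903140. Through P₂: C(25, 15)·C(2, 1) = 6537520. Since P₁ is strictly southwest of P₂, a monotone path through both must visit P₁ then P₂; paths through both = C(4, 2)·C(21, 13)·C(2, 1) = 2441880. Avoid both = 13037895 − 4903140 − 6537520 + 2441880 = 4039115.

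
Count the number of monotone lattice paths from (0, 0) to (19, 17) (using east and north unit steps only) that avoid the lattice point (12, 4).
Number of paths = 8456410200

Total paths from (0, 0) to (19, 17): C(36, 19) = 8597496600. Paths through (12, 4): (paths (0, 0) → (12, 4)) × (paths (12, 4) → (19, 17)) = C(16, 12) · C(20, 7) = 1820 · 77520 = 141086400. Avoidance count = 8597496600 − 141086400 = 8456410200.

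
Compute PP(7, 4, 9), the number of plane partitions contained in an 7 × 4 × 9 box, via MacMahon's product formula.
PP(7, 4, 9) = 10323075958624

Evaluate the triple product over i = 1..7, j = 1..4, k = 1..9. The factors are (2/1) · (3/2) · (4/3) · (5/4) · (6/5) · (7/6) · (8/7) · (9/8) · … (252 factors total). The numerators and denominators telescope so the product is an integer; carrying out the multiplication exactly gives PP(7, 4, 9) = 10323075958624.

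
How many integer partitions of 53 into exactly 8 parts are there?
p(53, 8 parts) = 17674

Partitions of n into exactly k parts are in bijection with partitions of n − k into at most k parts (subtract 1 from each part). So p(53, exactly 8) = p(45, parts ≤ 8). Computing via the recurrence p(m, j) = p(m, j−1) + p(m−j, j) gives 17674.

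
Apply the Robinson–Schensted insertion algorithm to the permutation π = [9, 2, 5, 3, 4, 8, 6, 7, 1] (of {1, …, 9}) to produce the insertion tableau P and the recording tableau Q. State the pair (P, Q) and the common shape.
P = [1, 3, 4, 6, 7] / [2, 8] / [5] / [9];  Q = [1, 3, 5, 6, 8] / [2, 7] / [4] / [9];  common shape = (5, 2, 1, 1)

Row-insert the values π_1, π_2, … into P one at a time, bumping the leftmost entry strictly greater than the inserted value down to the next row. The recording tableau Q records, in position (i, j), the step at which that cell was added to P.
  Insert 9 (step 1): P = [9];  Q = [1]
  Insert 2 (step 2): P = [2] / [9];  Q = [1] / [2]
  Insert 5 (step 3): P = [2, 5] / [9];  Q = [1, 3] / [2]
  Insert 3 (step 4): P = [2, 3] / [5] / [9];  Q = [1, 3] / [2] / [4]
  Insert 4 (step 5): P = [2, 3, 4] / [5] / [9];  Q = [1, 3, 5] / [2] / [4]
  Insert 8 (step 6): P = [2, 3, 4, 8] / [5] / [9];  Q = [1, 3, 5, 6] / [2] / [4]
  Insert 6 (step 7): P = [2, 3, 4, 6] / [5, 8] / [9];  Q = [1, 3, 5, 6] / [2, 7] / [4]
  Insert 7 (step 8): P = [2, 3, 4, 6, 7] / [5, 8] / [9];  Q = [1, 3, 5, 6, 8] / [2, 7] / [4]
  Insert 1 (step 9): P = [1, 3, 4, 6, 7] / [2, 8] / [5] / [9];  Q = [1, 3, 5, 6, 8] / [2, 7] / [4] / [9]
Final shape: (5, 2, 1, 1).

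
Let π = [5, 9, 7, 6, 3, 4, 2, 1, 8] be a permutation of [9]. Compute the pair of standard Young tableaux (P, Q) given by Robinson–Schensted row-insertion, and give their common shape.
P = [1, 4, 8] / [2, 6] / [3] / [5] / [7] / [9];  Q = [1, 2, 9] / [3, 6] / [4] / [5] / [7] / [8];  common shape = (3, 2, 1, 1, 1, 1)

Row-insert the values π_1, π_2, … into P one at a time, bumping the leftmost entry strictly greater than the inserted value down to the next row. The recording tableau Q records, in position (i, j), the step at which that cell was added to P.
  Insert 5 (step 1): P = [5];  Q = [1]
  Insert 9 (step 2): P = [5, 9];  Q = [1, 2]
  Insert 7 (step 3): P = [5, 7] / [9];  Q = [1, 2] / [3]
  Insert 6 (step 4): P = [5, 6] / [7] / [9];  Q = [1, 2] / [3] / [4]
  Insert 3 (step 5): P = [3, 6] / [5] / [7] / [9];  Q = [1, 2] / [3] / [4] / [5]
  Insert 4 (step 6): P = [3, 4] / [5, 6] / [7] / [9];  Q = [1, 2] / [3, 6] / [4] / [5]
  Insert 2 (step 7): P = [2, 4] / [3, 6] / [5] / [7] / [9];  Q = [1, 2] / [3, 6] / [4] / [5] / [7]
  Insert 1 (step 8): P = [1, 4] / [2, 6] / [3] / [5] / [7] / [9];  Q = [1, 2] / [3, 6] / [4] / [5] / [7] / [8]
  Insert 8 (step 9): P = [1, 4, 8] / [2, 6] / [3] / [5] / [7] / [9];  Q = [1, 2, 9] / [3, 6] / [4] / [5] / [7] / [8]
Final shape: (3, 2, 1, 1, 1, 1).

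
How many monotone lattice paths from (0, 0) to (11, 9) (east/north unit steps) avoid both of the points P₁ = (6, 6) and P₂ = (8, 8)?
Number of paths = 86912

Inclusion–exclusion. Total paths: C(20, 11) = 167960. Through P₁: C(12, 6)·C(8, 5) = 51744. Through P₂: C(16, 8)·C(4, 3) = 51480. Since P₁ is strictly southwest of P₂, a monotone path through both must visit P₁ then P₂; paths through both = C(12, 6)·C(4, 2)·C(4, 3) = 22176. Avoid both = 167960 − 51744 − 51480 + 22176 = 86912.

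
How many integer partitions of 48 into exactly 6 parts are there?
p(48, 6 parts) = 4494

Partitions of n into exactly k parts are in bijection with partitions of n − k into at most k parts (subtract 1 from each part). So p(48, exactly 6) = p(42, parts ≤ 6). Computing via the recurrence p(m, j) = p(m, j−1) + p(m−j, j) gives 4494.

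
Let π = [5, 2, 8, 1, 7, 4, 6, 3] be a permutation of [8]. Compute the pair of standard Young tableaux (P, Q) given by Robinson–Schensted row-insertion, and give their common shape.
P = [1, 3, 6] / [2, 4] / [5, 7] / [8];  Q = [1, 3, 7] / [2, 5] / [4, 6] / [8];  common shape = (3, 2, 2, 1)

Row-insert the values π_1, π_2, … into P one at a time, bumping the leftmost entry strictly greater than the inserted value down to the next row. The recording tableau Q records, in position (i, j), the step at which that cell was added to P.
  Insert 5 (step 1): P = [5];  Q = [1]
  Insert 2 (step 2): P = [2] / [5];  Q = [1] / [2]
  Insert 8 (step 3): P = [2, 8] / [5];  Q = [1, 3] / [2]
  Insert 1 (step 4): P = [1, 8] / [2] / [5];  Q = [1, 3] / [2] / [4]
  Insert 7 (step 5): P = [1, 7] / [2, 8] / [5];  Q = [1, 3] / [2, 5] / [4]
  Insert 4 (step 6): P = [1, 4] / [2, 7] / [5, 8];  Q = [1, 3] / [2, 5] / [4, 6]
  Insert 6 (step 7): P = [1, 4, 6] / [2, 7] / [5, 8];  Q = [1, 3, 7] / [2, 5] / [4, 6]
  Insert 3 (step 8): P = [1, 3, 6] / [2, 4] / [5, 7] / [8];  Q = [1, 3, 7] / [2, 5] / [4, 6] / [8]
Final shape: (3, 2, 2, 1).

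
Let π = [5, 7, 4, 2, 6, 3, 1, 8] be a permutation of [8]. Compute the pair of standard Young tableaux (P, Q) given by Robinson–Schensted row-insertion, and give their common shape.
P = [1, 3, 8] / [2, 6] / [4, 7] / [5];  Q = [1, 2, 8] / [3, 5] / [4, 6] / [7];  common shape = (3, 2, 2, 1)

Row-insert the values π_1, π_2, … into P one at a time, bumping the leftmost entry strictly greater than the inserted value down to the next row. The recording tableau Q records, in position (i, j), the step at which that cell was added to P.
  Insert 5 (step 1): P = [5];  Q = [1]
  Insert 7 (step 2): P = [5, 7];  Q = [1, 2]
  Insert 4 (step 3): P = [4, 7] / [5];  Q = [1, 2] / [3]
  Insert 2 (step 4): P = [2, 7] / [4] / [5];  Q = [1, 2] / [3] / [4]
  Insert 6 (step 5): P = [2, 6] / [4, 7] / [5];  Q = [1, 2] / [3, 5] / [4]
  Insert 3 (step 6): P = [2, 3] / [4, 6] / [5, 7];  Q = [1, 2] / [3, 5] / [4, 6]
  Insert 1 (step 7): P = [1, 3] / [2, 6] / [4, 7] / [5];  Q = [1, 2] / [3, 5] / [4, 6] / [7]
  Insert 8 (step 8): P = [1, 3, 8] / [2, 6] / [4, 7] / [5];  Q = [1, 2, 8] / [3, 5] / [4, 6] / [7]
Final shape: (3, 2, 2, 1).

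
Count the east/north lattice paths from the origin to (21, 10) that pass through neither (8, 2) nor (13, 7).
Number of paths = 24275415

Inclusion–exclusion. Total paths: C(31, 21) = 44352165. Through P₁: C(10, 8)·C(21, 13) = 9157050. Through P₂: C(20, 13)·C(11, 8) = 12790800. Since P₁ is strictly southwest of P₂, a monotone path through both must visit P₁ then P₂; paths through both = C(10, 8)·C(10, 5)·C(11, 8) = 1871100. Avoid both = 44352165 − 9157050 − 12790800 + 1871100 = 24275415.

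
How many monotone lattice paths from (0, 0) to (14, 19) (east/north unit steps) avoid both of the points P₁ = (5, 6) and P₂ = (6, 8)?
Number of paths = 466785066

Inclusion–exclusion. Total paths: C(33, 14) = 818809200. Through P₁: C(11, 5)·C(22, 9) = 229808040. Through P₂: C(14, 6)·C(19, 8) = 226972746. Since P₁ is strictly southwest of P₂, a monotone path through both must visit P₁ then P₂; paths through both = C(11, 5)·C(3, 1)·C(19, 8) = 104756652. Avoid both = 818809200 − 229808040 − 226972746 + 104756652 = 466785066.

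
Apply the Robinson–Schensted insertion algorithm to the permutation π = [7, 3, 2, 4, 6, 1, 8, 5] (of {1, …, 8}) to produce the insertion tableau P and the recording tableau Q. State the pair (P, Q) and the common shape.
P = [1, 4, 5, 8] / [2, 6] / [3] / [7];  Q = [1, 4, 5, 7] / [2, 8] / [3] / [6];  common shape = (4, 2, 1, 1)

Row-insert the values π_1, π_2, … into P one at a time, bumping the leftmost entry strictly greater than the inserted value down to the next row. The recording tableau Q records, in position (i, j), the step at which that cell was added to P.
  Insert 7 (step 1): P = [7];  Q = [1]
  Insert 3 (step 2): P = [3] / [7];  Q = [1] / [2]
  Insert 2 (step 3): P = [2] / [3] / [7];  Q = [1] / [2] / [3]
  Insert 4 (step 4): P = [2, 4] / [3] / [7];  Q = [1, 4] / [2] / [3]
  Insert 6 (step 5): P = [2, 4, 6] / [3] / [7];  Q = [1, 4, 5] / [2] / [3]
  Insert 1 (step 6): P = [1, 4, 6] / [2] / [3] / [7];  Q = [1, 4, 5] / [2] / [3] / [6]
  Insert 8 (step 7): P = [1, 4, 6, 8] / [2] / [3] / [7];  Q = [1, 4, 5, 7] / [2] / [3] / [6]
  Insert 5 (step 8): P = [1, 4, 5, 8] / [2, 6] / [3] / [7];  Q = [1, 4, 5, 7] / [2, 8] / [3] / [6]
Final shape: (4, 2, 1, 1).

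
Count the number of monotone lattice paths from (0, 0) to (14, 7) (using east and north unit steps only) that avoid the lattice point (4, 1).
Number of paths = 76240

Total paths from (0, 0) to (14, 7): C(21, 14) = 116280. Paths through (4, 1): (paths (0, 0) → (4, 1)) × (paths (4, 1) → (14, 7)) = C(5, 4) · C(16, 10) = 5 · 8008 = 40040. Avoidance count = 116280 − 40040 = 76240.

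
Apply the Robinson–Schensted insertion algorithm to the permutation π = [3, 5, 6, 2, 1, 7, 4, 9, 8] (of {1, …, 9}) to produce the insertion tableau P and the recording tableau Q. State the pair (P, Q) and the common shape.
P = [1, 4, 6, 7, 8] / [2, 5, 9] / [3];  Q = [1, 2, 3, 6, 8] / [4, 7, 9] / [5];  common shape = (5, 3, 1)

Row-insert the values π_1, π_2, … into P one at a time, bumping the leftmost entry strictly greater than the inserted value down to the next row. The recording tableau Q records, in position (i, j), the step at which that cell was added to P.
  Insert 3 (step 1): P = [3];  Q = [1]
  Insert 5 (step 2): P = [3, 5];  Q = [1, 2]
  Insert 6 (step 3): P = [3, 5, 6];  Q = [1, 2, 3]
  Insert 2 (step 4): P = [2, 5, 6] / [3];  Q = [1, 2, 3] / [4]
  Insert 1 (step 5): P = [1, 5, 6] / [2] / [3];  Q = [1, 2, 3] / [4] / [5]
  Insert 7 (step 6): P = [1, 5, 6, 7] / [2] / [3];  Q = [1, 2, 3, 6] / [4] / [5]
  Insert 4 (step 7): P = [1, 4, 6, 7] / [2, 5] / [3];  Q = [1, 2, 3, 6] / [4, 7] / [5]
  Insert 9 (step 8): P = [1, 4, 6, 7, 9] / [2, 5] / [3];  Q = [1, 2, 3, 6, 8] / [4, 7] / [5]
  Insert 8 (step 9): P = [1, 4, 6, 7, 8] / [2, 5, 9] / [3];  Q = [1, 2, 3, 6, 8] / [4, 7, 9] / [5]
Final shape: (5, 3, 1).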